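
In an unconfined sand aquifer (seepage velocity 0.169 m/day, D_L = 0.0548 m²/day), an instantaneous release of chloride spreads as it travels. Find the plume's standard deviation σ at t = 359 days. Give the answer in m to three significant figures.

Dispersive spreading gives a Gaussian with σ² = 2Dt; advection only shifts the center.
σ = √(2 × 0.0548 × 359) = 6.27 m.

6.27 m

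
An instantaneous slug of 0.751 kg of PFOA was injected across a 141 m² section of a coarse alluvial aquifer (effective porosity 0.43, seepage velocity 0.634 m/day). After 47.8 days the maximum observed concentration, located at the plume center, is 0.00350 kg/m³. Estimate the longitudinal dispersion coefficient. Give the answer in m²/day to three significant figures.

At the plume center C_max = M/(n_e·A·√(4πDt)), so D = M²/(4πt·(n_e·A·C_max)²).
n_e·A·C_max = 0.43 × 141 × 0.00350 = 0.2122 kg/m.
D = 0.751²/(4π × 47.8 × 0.2122²) = 0.0209 m²/day.

0.0209 m²/day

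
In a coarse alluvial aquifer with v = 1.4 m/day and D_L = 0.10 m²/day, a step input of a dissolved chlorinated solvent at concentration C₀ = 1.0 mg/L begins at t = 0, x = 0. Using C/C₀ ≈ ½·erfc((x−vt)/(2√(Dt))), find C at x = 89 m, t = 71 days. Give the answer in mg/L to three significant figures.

For a continuous step input, C/C₀ ≈ ½·erfc((x−vt)/(2√(Dt))).
vt = 1.4 × 71 = 99.4 m and 2√(Dt) = 2√(0.10 × 71) = 5.329 m.
Argument (x−vt)/(2√(Dt)) = (89 − 99.4)/5.329 = -1.952; ½·erfc(-1.952) = 0.9971.
C = 1.0 × 0.9971 = 0.997 mg/L.

0.997 mg/L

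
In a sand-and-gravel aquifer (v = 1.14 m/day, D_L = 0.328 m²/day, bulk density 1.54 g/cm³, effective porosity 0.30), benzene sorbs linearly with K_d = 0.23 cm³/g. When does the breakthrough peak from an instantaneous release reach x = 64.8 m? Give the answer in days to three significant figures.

Retardation factor R = 1 + ρ_b·K_d/n = 1 + 1.54 × 0.23/0.30 = 2.181.
Sorption retards both mechanisms: v_R = v/R = 0.5227 m/day, D_R = D/R = 0.1504 m²/day.
Peak time from v_R²t² + 2D_R t − x² = 0: t = (√(D_R² + v_R²x²) − D_R)/v_R².
√(D_R² + v_R²x²) = √(0.1504² + 0.5227² × 64.8²) = 33.87; v_R² = 0.2732.
t = (33.87 − 0.1504)/0.2732 = 123 days.

123 days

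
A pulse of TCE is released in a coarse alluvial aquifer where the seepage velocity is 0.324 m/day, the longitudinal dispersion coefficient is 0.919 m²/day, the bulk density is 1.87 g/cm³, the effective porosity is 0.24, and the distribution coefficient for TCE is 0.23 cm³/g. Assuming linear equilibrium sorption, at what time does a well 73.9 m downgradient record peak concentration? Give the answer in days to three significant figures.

613 days

Retardation factor R = 1 + ρ_b·K_d/n = 1 + 1.87 × 0.23/0.24 = 2.792.
Sorption retards both mechanisms: v_R = v/R = 0.1160 m/day, D_R = D/R = 0.3292 m²/day.
Peak time from v_R²t² + 2D_R t − x² = 0: t = (√(D_R² + v_R²x²) − D_R)/v_R².
√(D_R² + v_R²x²) = √(0.3292² + 0.1160² × 73.9²) = 8.579; v_R² = 0.01346.
t = (8.579 − 0.3292)/0.01346 = 613 days.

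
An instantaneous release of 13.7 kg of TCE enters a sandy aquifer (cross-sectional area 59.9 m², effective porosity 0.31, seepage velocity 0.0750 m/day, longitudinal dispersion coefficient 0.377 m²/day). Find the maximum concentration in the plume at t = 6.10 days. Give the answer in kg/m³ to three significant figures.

The peak of an instantaneous 1D plume sits at x = vt; there the Gaussian factor is 1 and C_max = M/(n_e·A·√(4πDt)), where n_e·A is the pore area the mass is dissolved in.
√(4πDt) = √(4π × 0.377 × 6.10) = 5.376 m, so C_max = 13.7/(0.31 × 59.9 × 5.376) = 0.137 kg/m³.

0.137 kg/m³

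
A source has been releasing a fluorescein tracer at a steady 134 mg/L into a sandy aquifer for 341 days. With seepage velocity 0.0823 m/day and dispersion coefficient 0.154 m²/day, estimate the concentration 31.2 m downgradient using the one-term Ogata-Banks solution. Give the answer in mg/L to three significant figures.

50.9 mg/L

For a continuous step input, C/C₀ ≈ ½·erfc((x−vt)/(2√(Dt))).
vt = 0.0823 × 341 = 28.0643 m and 2√(Dt) = 2√(0.154 × 341) = 14.49 m.
Argument (x−vt)/(2√(Dt)) = (31.2 − 28.0643)/14.49 = 0.2164; ½·erfc(0.2164) = 0.3798.
C = 134 × 0.3798 = 50.9 mg/L.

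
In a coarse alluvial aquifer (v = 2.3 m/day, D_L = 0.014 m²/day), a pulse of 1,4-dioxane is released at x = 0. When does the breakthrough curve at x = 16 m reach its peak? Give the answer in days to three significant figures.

For the 1D instantaneous-source solution, setting ∂C/∂t = 0 at fixed x gives v²t² + 2Dt − x² = 0, so t = (√(D² + v²x²) − D)/v².
√(D² + v²x²) = √(0.014² + 2.3² × 16²) = 36.80; v² = 5.29.
t = (36.80 − 0.014)/5.29 = 6.95 days (vs. the pure-advection estimate x/v = 6.96 d).

6.95 days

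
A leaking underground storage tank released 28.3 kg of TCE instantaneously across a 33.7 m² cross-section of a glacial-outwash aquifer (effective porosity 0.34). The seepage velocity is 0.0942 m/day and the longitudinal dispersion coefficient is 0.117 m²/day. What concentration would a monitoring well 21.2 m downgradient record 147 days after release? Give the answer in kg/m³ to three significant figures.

0.0766 kg/m³

For an instantaneous plane source, C(x,t) = M/(n_e·A·√(4πDt)) · exp(−(x−vt)²/(4Dt)), with n_e·A the pore (flow) area.
Plume center vt = 0.0942 × 147 = 13.8474 m, so the well at 21.2 m is 7.3526 m downgradient of the peak.
√(4πDt) = 14.70 m, giving peak height M/(n_e·A·√(4πDt)) = 28.3/(0.34 × 33.7 × 14.70) = 0.1680 kg/m³.
(x−vt)²/(4Dt) = (7.3526)²/(4 × 0.117 × 147) = 0.7858; exp(−0.7858) = 0.4558.
C = 0.1680 × 0.4558 = 0.0766 kg/m³.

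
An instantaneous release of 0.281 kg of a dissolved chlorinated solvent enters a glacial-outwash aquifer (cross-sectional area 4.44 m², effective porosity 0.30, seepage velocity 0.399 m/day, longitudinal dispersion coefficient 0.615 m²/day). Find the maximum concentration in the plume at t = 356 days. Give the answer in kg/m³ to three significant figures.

The peak of an instantaneous 1D plume sits at x = vt; there the Gaussian factor is 1 and C_max = M/(n_e·A·√(4πDt)), where n_e·A is the pore area the mass is dissolved in.
√(4πDt) = √(4π × 0.615 × 356) = 52.45 m, so C_max = 0.281/(0.30 × 4.44 × 52.45) = 0.00402 kg/m³.

0.00402 kg/m³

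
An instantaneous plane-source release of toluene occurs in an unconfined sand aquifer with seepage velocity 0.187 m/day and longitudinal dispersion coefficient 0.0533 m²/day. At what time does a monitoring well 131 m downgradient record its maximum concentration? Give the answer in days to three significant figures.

For the 1D instantaneous-source solution, setting ∂C/∂t = 0 at fixed x gives v²t² + 2Dt − x² = 0, so t = (√(D² + v²x²) − D)/v².
√(D² + v²x²) = √(0.0533² + 0.187² × 131²) = 24.50; v² = 0.034969.
t = (24.50 − 0.0533)/0.034969 = 699 days (vs. the pure-advection estimate x/v = 701 d).

699 days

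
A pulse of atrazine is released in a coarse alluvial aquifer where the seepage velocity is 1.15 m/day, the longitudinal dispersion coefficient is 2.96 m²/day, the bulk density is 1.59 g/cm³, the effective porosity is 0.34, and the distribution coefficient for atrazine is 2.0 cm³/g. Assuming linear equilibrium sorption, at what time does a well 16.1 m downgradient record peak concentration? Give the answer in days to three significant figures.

Retardation factor R = 1 + ρ_b·K_d/n = 1 + 1.59 × 2.0/0.34 = 10.35.
Sorption retards both mechanisms: v_R = v/R = 0.1111 m/day, D_R = D/R = 0.2860 m²/day.
Peak time from v_R²t² + 2D_R t − x² = 0: t = (√(D_R² + v_R²x²) − D_R)/v_R².
√(D_R² + v_R²x²) = √(0.2860² + 0.1111² × 16.1²) = 1.811; v_R² = 0.01234.
t = (1.811 − 0.2860)/0.01234 = 124 days.

124 days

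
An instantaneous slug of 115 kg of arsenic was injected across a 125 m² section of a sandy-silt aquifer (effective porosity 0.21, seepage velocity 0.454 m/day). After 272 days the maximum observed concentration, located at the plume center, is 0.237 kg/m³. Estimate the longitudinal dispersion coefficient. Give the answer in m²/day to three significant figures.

At the plume center C_max = M/(n_e·A·√(4πDt)), so D = M²/(4πt·(n_e·A·C_max)²).
n_e·A·C_max = 0.21 × 125 × 0.237 = 6.221 kg/m.
D = 115²/(4π × 272 × 6.221²) = 0.100 m²/day.

0.100 m²/day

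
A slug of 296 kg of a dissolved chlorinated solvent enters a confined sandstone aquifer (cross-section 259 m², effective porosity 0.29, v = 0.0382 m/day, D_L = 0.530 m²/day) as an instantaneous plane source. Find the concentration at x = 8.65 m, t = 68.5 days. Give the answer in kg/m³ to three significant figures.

For an instantaneous plane source, C(x,t) = M/(n_e·A·√(4πDt)) · exp(−(x−vt)²/(4Dt)), with n_e·A the pore (flow) area.
Plume center vt = 0.0382 × 68.5 = 2.6167 m, so the well at 8.65 m is 6.0333 m downgradient of the peak.
√(4πDt) = 21.36 m, giving peak height M/(n_e·A·√(4πDt)) = 296/(0.29 × 259 × 21.36) = 0.1845 kg/m³.
(x−vt)²/(4Dt) = (6.0333)²/(4 × 0.530 × 68.5) = 0.2507; exp(−0.2507) = 0.7783.
C = 0.1845 × 0.7783 = 0.144 kg/m³.

0.144 kg/m³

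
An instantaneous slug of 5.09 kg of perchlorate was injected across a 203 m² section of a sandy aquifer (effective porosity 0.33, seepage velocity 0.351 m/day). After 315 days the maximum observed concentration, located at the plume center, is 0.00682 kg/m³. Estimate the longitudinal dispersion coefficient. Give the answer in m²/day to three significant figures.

At the plume center C_max = M/(n_e·A·√(4πDt)), so D = M²/(4πt·(n_e·A·C_max)²).
n_e·A·C_max = 0.33 × 203 × 0.00682 = 0.4569 kg/m.
D = 5.09²/(4π × 315 × 0.4569²) = 0.0314 m²/day.

0.0314 m²/day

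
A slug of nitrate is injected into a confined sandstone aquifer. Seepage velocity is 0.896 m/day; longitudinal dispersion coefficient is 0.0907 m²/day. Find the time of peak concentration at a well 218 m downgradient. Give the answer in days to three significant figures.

243 days

For the 1D instantaneous-source solution, setting ∂C/∂t = 0 at fixed x gives v²t² + 2Dt − x² = 0, so t = (√(D² + v²x²) − D)/v².
√(D² + v²x²) = √(0.0907² + 0.896² × 218²) = 195.3; v² = 0.802816.
t = (195.3 − 0.0907)/0.802816 = 243 days (vs. the pure-advection estimate x/v = 243 d).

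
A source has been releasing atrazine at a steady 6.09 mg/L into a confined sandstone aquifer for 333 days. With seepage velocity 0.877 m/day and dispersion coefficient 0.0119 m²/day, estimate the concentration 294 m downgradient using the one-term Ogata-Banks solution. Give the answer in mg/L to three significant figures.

For a continuous step input, C/C₀ ≈ ½·erfc((x−vt)/(2√(Dt))).
vt = 0.877 × 333 = 292.041 m and 2√(Dt) = 2√(0.0119 × 333) = 3.981 m.
Argument (x−vt)/(2√(Dt)) = (294 − 292.041)/3.981 = 0.4921; ½·erfc(0.4921) = 0.2432.
C = 6.09 × 0.2432 = 1.48 mg/L.

1.48 mg/L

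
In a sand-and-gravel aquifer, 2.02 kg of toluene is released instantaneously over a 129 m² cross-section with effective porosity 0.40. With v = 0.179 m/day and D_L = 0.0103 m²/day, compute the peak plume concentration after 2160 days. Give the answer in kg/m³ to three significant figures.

The peak of an instantaneous 1D plume sits at x = vt; there the Gaussian factor is 1 and C_max = M/(n_e·A·√(4πDt)), where n_e·A is the pore area the mass is dissolved in.
√(4πDt) = √(4π × 0.0103 × 2160) = 16.72 m, so C_max = 2.02/(0.40 × 129 × 16.72) = 0.00234 kg/m³.

0.00234 kg/m³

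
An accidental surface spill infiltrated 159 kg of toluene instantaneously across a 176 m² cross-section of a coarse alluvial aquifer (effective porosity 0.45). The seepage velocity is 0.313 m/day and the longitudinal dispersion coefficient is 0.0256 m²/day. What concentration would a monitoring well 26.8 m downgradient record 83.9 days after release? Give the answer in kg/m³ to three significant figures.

0.374 kg/m³

For an instantaneous plane source, C(x,t) = M/(n_e·A·√(4πDt)) · exp(−(x−vt)²/(4Dt)), with n_e·A the pore (flow) area.
Plume center vt = 0.313 × 83.9 = 26.2607 m, so the well at 26.8 m is 0.5393 m downgradient of the peak.
√(4πDt) = 5.195 m, giving peak height M/(n_e·A·√(4πDt)) = 159/(0.45 × 176 × 5.195) = 0.3864 kg/m³.
(x−vt)²/(4Dt) = (0.5393)²/(4 × 0.0256 × 83.9) = 0.03385; exp(−0.03385) = 0.9667.
C = 0.3864 × 0.9667 = 0.374 kg/m³.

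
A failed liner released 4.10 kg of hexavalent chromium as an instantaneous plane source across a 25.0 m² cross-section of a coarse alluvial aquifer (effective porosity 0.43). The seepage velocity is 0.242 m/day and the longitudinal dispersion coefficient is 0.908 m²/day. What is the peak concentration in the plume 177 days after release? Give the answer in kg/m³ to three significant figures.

0.00849 kg/m³

The peak of an instantaneous 1D plume sits at x = vt; there the Gaussian factor is 1 and C_max = M/(n_e·A·√(4πDt)), where n_e·A is the pore area the mass is dissolved in.
√(4πDt) = √(4π × 0.908 × 177) = 44.94 m, so C_max = 4.10/(0.43 × 25.0 × 44.94) = 0.00849 kg/m³.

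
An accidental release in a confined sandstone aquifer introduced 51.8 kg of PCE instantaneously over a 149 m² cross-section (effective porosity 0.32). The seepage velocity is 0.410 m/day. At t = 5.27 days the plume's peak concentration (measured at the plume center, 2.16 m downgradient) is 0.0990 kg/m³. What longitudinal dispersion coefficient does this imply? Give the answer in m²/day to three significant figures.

1.82 m²/day

At the plume center C_max = M/(n_e·A·√(4πDt)), so D = M²/(4πt·(n_e·A·C_max)²).
n_e·A·C_max = 0.32 × 149 × 0.0990 = 4.720 kg/m.
D = 51.8²/(4π × 5.27 × 4.720²) = 1.82 m²/day.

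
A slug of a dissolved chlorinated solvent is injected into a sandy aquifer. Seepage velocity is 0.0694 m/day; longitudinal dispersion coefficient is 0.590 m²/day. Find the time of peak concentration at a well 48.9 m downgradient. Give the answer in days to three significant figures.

593 days

For the 1D instantaneous-source solution, setting ∂C/∂t = 0 at fixed x gives v²t² + 2Dt − x² = 0, so t = (√(D² + v²x²) − D)/v².
√(D² + v²x²) = √(0.590² + 0.0694² × 48.9²) = 3.445; v² = 0.00481636.
t = (3.445 − 0.590)/0.00481636 = 593 days (vs. the pure-advection estimate x/v = 705 d).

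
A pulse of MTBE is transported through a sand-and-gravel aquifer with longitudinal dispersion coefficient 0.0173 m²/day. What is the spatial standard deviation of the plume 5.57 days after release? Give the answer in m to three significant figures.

0.439 m

Dispersive spreading gives a Gaussian with σ² = 2Dt; advection only shifts the center.
σ = √(2 × 0.0173 × 5.57) = 0.439 m.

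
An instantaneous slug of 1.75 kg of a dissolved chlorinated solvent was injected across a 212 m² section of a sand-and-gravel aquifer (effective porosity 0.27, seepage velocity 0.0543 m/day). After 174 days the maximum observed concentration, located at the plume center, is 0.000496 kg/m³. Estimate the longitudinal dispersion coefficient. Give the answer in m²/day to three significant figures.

At the plume center C_max = M/(n_e·A·√(4πDt)), so D = M²/(4πt·(n_e·A·C_max)²).
n_e·A·C_max = 0.27 × 212 × 0.000496 = 0.02839 kg/m.
D = 1.75²/(4π × 174 × 0.02839²) = 1.74 m²/day.

1.74 m²/day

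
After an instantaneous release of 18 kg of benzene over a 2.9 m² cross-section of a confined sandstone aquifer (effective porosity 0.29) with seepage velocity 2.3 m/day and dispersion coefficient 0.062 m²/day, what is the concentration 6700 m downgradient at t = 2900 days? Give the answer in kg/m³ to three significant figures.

0.129 kg/m³

For an instantaneous plane source, C(x,t) = M/(n_e·A·√(4πDt)) · exp(−(x−vt)²/(4Dt)), with n_e·A the pore (flow) area.
Plume center vt = 2.3 × 2900 = 6670 m, so the well at 6700 m is 30 m downgradient of the peak.
√(4πDt) = 47.53 m, giving peak height M/(n_e·A·√(4πDt)) = 18/(0.29 × 2.9 × 47.53) = 0.4503 kg/m³.
(x−vt)²/(4Dt) = (30)²/(4 × 0.062 × 2900) = 1.251; exp(−1.251) = 0.2862.
C = 0.4503 × 0.2862 = 0.129 kg/m³.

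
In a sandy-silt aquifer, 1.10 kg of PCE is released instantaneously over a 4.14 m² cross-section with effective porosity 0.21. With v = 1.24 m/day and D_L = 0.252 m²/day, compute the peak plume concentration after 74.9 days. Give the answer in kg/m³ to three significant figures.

0.0822 kg/m³

The peak of an instantaneous 1D plume sits at x = vt; there the Gaussian factor is 1 and C_max = M/(n_e·A·√(4πDt)), where n_e·A is the pore area the mass is dissolved in.
√(4πDt) = √(4π × 0.252 × 74.9) = 15.40 m, so C_max = 1.10/(0.21 × 4.14 × 15.40) = 0.0822 kg/m³.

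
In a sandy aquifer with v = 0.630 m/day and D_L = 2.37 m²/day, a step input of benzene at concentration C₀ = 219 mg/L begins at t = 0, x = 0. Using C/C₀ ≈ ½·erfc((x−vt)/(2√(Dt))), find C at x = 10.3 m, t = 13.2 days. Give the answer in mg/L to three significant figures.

For a continuous step input, C/C₀ ≈ ½·erfc((x−vt)/(2√(Dt))).
vt = 0.630 × 13.2 = 8.316 m and 2√(Dt) = 2√(2.37 × 13.2) = 11.19 m.
Argument (x−vt)/(2√(Dt)) = (10.3 − 8.316)/11.19 = 0.1773; ½·erfc(0.1773) = 0.4010.
C = 219 × 0.4010 = 87.8 mg/L.

87.8 mg/L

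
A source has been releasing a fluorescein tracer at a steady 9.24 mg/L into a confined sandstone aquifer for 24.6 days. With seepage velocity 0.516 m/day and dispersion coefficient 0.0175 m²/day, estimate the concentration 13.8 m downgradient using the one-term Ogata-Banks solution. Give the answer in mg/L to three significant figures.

1.08 mg/L

For a continuous step input, C/C₀ ≈ ½·erfc((x−vt)/(2√(Dt))).
vt = 0.516 × 24.6 = 12.6936 m and 2√(Dt) = 2√(0.0175 × 24.6) = 1.312 m.
Argument (x−vt)/(2√(Dt)) = (13.8 − 12.6936)/1.312 = 0.8433; ½·erfc(0.8433) = 0.1165.
C = 9.24 × 0.1165 = 1.08 mg/L.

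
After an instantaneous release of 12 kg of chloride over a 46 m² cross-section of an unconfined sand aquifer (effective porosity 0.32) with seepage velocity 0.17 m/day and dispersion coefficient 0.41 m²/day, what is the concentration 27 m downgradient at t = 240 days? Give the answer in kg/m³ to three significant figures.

0.0143 kg/m³

For an instantaneous plane source, C(x,t) = M/(n_e·A·√(4πDt)) · exp(−(x−vt)²/(4Dt)), with n_e·A the pore (flow) area.
Plume center vt = 0.17 × 240 = 40.8 m, so the well at 27 m is 13.8 m upgradient of the peak.
√(4πDt) = 35.16 m, giving peak height M/(n_e·A·√(4πDt)) = 12/(0.32 × 46 × 35.16) = 0.02319 kg/m³.
(x−vt)²/(4Dt) = (-13.8)²/(4 × 0.41 × 240) = 0.4838; exp(−0.4838) = 0.6164.
C = 0.02319 × 0.6164 = 0.0143 kg/m³.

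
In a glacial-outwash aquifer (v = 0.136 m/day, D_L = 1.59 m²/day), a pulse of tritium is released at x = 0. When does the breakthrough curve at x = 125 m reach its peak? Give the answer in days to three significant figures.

For the 1D instantaneous-source solution, setting ∂C/∂t = 0 at fixed x gives v²t² + 2Dt − x² = 0, so t = (√(D² + v²x²) − D)/v².
√(D² + v²x²) = √(1.59² + 0.136² × 125²) = 17.07; v² = 0.018496.
t = (17.07 − 1.59)/0.018496 = 837 days (vs. the pure-advection estimate x/v = 919 d).

837 days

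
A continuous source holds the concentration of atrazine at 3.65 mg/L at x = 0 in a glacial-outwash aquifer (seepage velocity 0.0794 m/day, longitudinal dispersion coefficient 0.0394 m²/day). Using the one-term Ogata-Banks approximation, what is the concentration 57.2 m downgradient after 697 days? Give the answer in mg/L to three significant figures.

For a continuous step input, C/C₀ ≈ ½·erfc((x−vt)/(2√(Dt))).
vt = 0.0794 × 697 = 55.3418 m and 2√(Dt) = 2√(0.0394 × 697) = 10.48 m.
Argument (x−vt)/(2√(Dt)) = (57.2 − 55.3418)/10.48 = 0.1773; ½·erfc(0.1773) = 0.4010.
C = 3.65 × 0.4010 = 1.46 mg/L.

1.46 mg/L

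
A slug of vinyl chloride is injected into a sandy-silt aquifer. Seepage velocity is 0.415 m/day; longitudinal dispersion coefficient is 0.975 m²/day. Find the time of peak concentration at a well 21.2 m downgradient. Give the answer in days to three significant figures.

45.7 days

For the 1D instantaneous-source solution, setting ∂C/∂t = 0 at fixed x gives v²t² + 2Dt − x² = 0, so t = (√(D² + v²x²) − D)/v².
√(D² + v²x²) = √(0.975² + 0.415² × 21.2²) = 8.852; v² = 0.172225.
t = (8.852 − 0.975)/0.172225 = 45.7 days (vs. the pure-advection estimate x/v = 51.1 d).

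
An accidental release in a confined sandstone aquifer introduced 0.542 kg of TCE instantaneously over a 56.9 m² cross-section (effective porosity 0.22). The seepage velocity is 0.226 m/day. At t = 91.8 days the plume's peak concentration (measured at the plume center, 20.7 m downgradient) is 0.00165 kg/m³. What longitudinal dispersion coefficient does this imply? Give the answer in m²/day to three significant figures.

At the plume center C_max = M/(n_e·A·√(4πDt)), so D = M²/(4πt·(n_e·A·C_max)²).
n_e·A·C_max = 0.22 × 56.9 × 0.00165 = 0.02065 kg/m.
D = 0.542²/(4π × 91.8 × 0.02065²) = 0.597 m²/day.

0.597 m²/day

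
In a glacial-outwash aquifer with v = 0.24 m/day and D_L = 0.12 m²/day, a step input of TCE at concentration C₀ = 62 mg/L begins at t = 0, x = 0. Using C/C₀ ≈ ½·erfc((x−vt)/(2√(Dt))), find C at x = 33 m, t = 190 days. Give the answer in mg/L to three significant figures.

60.1 mg/L

For a continuous step input, C/C₀ ≈ ½·erfc((x−vt)/(2√(Dt))).
vt = 0.24 × 190 = 45.6 m and 2√(Dt) = 2√(0.12 × 190) = 9.550 m.
Argument (x−vt)/(2√(Dt)) = (33 − 45.6)/9.550 = -1.319; ½·erfc(-1.319) = 0.9689.
C = 62 × 0.9689 = 60.1 mg/L.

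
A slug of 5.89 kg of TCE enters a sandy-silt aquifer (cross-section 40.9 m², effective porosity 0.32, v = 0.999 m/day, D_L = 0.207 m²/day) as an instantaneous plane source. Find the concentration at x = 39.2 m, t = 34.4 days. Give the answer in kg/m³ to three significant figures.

0.0209 kg/m³

For an instantaneous plane source, C(x,t) = M/(n_e·A·√(4πDt)) · exp(−(x−vt)²/(4Dt)), with n_e·A the pore (flow) area.
Plume center vt = 0.999 × 34.4 = 34.3656 m, so the well at 39.2 m is 4.8344 m downgradient of the peak.
√(4πDt) = 9.460 m, giving peak height M/(n_e·A·√(4πDt)) = 5.89/(0.32 × 40.9 × 9.460) = 0.04757 kg/m³.
(x−vt)²/(4Dt) = (4.8344)²/(4 × 0.207 × 34.4) = 0.8205; exp(−0.8205) = 0.4402.
C = 0.04757 × 0.4402 = 0.0209 kg/m³.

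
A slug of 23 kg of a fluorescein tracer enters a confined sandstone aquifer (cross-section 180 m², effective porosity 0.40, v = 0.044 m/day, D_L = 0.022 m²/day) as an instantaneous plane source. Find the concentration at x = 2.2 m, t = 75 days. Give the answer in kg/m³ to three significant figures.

For an instantaneous plane source, C(x,t) = M/(n_e·A·√(4πDt)) · exp(−(x−vt)²/(4Dt)), with n_e·A the pore (flow) area.
Plume center vt = 0.044 × 75 = 3.3 m, so the well at 2.2 m is 1.1 m upgradient of the peak.
√(4πDt) = 4.554 m, giving peak height M/(n_e·A·√(4πDt)) = 23/(0.40 × 180 × 4.554) = 0.07015 kg/m³.
(x−vt)²/(4Dt) = (-1.1)²/(4 × 0.022 × 75) = 0.1833; exp(−0.1833) = 0.8325.
C = 0.07015 × 0.8325 = 0.0584 kg/m³.

0.0584 kg/m³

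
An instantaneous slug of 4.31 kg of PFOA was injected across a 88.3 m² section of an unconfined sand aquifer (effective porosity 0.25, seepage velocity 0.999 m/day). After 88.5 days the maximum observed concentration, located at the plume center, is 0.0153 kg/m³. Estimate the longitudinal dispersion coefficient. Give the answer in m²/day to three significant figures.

0.146 m²/day

At the plume center C_max = M/(n_e·A·√(4πDt)), so D = M²/(4πt·(n_e·A·C_max)²).
n_e·A·C_max = 0.25 × 88.3 × 0.0153 = 0.3377 kg/m.
D = 4.31²/(4π × 88.5 × 0.3377²) = 0.146 m²/day.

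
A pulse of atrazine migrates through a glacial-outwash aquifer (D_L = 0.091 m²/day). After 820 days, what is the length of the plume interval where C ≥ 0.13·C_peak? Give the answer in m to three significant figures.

The plume is Gaussian with σ = √(2Dt) = √(2 × 0.091 × 820) = 12.22 m.
C/C_peak = exp(−Δx²/(2σ²)) = 0.13 ⇒ Δx = σ·√(−2 ln 0.13) = 12.22 × 2.020 = 24.68 m.
Width = 2Δx = 49.4 m.

49.4 m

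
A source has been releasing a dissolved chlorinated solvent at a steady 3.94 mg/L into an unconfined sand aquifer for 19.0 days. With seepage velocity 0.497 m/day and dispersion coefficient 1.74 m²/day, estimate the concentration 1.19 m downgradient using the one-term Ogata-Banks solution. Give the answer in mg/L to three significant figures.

For a continuous step input, C/C₀ ≈ ½·erfc((x−vt)/(2√(Dt))).
vt = 0.497 × 19.0 = 9.443 m and 2√(Dt) = 2√(1.74 × 19.0) = 11.50 m.
Argument (x−vt)/(2√(Dt)) = (1.19 − 9.443)/11.50 = -0.7177; ½·erfc(-0.7177) = 0.8449.
C = 3.94 × 0.8449 = 3.33 mg/L.

3.33 mg/L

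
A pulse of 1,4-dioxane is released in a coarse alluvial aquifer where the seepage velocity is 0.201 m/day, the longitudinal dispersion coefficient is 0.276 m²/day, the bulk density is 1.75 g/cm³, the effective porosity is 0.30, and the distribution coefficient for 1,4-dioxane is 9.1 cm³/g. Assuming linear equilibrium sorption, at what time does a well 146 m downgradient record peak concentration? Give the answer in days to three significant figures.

Retardation factor R = 1 + ρ_b·K_d/n = 1 + 1.75 × 9.1/0.30 = 54.08.
Sorption retards both mechanisms: v_R = v/R = 0.003717 m/day, D_R = D/R = 0.005104 m²/day.
Peak time from v_R²t² + 2D_R t − x² = 0: t = (√(D_R² + v_R²x²) − D_R)/v_R².
√(D_R² + v_R²x²) = √(0.005104² + 0.003717² × 146²) = 0.5427; v_R² = 1.382e-05.
t = (0.5427 − 0.005104)/1.382e-05 = 38900 days.

38900 days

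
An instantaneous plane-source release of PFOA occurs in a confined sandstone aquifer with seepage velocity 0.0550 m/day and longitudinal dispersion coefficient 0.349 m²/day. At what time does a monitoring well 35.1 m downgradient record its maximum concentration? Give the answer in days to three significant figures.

533 days

For the 1D instantaneous-source solution, setting ∂C/∂t = 0 at fixed x gives v²t² + 2Dt − x² = 0, so t = (√(D² + v²x²) − D)/v².
√(D² + v²x²) = √(0.349² + 0.0550² × 35.1²) = 1.962; v² = 0.003025.
t = (1.962 − 0.349)/0.003025 = 533 days (vs. the pure-advection estimate x/v = 638 d).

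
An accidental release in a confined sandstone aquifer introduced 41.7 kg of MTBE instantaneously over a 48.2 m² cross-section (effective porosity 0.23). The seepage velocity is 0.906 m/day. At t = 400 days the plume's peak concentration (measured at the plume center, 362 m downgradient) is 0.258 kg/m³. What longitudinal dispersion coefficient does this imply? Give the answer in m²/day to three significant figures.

0.0423 m²/day

At the plume center C_max = M/(n_e·A·√(4πDt)), so D = M²/(4πt·(n_e·A·C_max)²).
n_e·A·C_max = 0.23 × 48.2 × 0.258 = 2.860 kg/m.
D = 41.7²/(4π × 400 × 2.860²) = 0.0423 m²/day.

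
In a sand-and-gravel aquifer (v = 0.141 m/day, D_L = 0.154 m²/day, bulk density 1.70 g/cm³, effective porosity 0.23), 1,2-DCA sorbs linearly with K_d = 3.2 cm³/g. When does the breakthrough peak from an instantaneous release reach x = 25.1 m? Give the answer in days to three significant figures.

Retardation factor R = 1 + ρ_b·K_d/n = 1 + 1.70 × 3.2/0.23 = 24.65.
Sorption retards both mechanisms: v_R = v/R = 0.005720 m/day, D_R = D/R = 0.006247 m²/day.
Peak time from v_R²t² + 2D_R t − x² = 0: t = (√(D_R² + v_R²x²) − D_R)/v_R².
√(D_R² + v_R²x²) = √(0.006247² + 0.005720² × 25.1²) = 0.1437; v_R² = 3.272e-05.
t = (0.1437 − 0.006247)/3.272e-05 = 4200 days.

4200 days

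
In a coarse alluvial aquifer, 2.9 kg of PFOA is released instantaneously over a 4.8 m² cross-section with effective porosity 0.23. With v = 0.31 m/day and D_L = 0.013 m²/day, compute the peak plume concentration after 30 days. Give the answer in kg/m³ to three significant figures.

1.19 kg/m³

The peak of an instantaneous 1D plume sits at x = vt; there the Gaussian factor is 1 and C_max = M/(n_e·A·√(4πDt)), where n_e·A is the pore area the mass is dissolved in.
√(4πDt) = √(4π × 0.013 × 30) = 2.214 m, so C_max = 2.9/(0.23 × 4.8 × 2.214) = 1.19 kg/m³.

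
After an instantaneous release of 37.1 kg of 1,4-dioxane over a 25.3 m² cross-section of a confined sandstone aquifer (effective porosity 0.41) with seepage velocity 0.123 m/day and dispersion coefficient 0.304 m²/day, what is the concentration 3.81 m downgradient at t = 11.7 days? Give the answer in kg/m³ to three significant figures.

0.360 kg/m³

For an instantaneous plane source, C(x,t) = M/(n_e·A·√(4πDt)) · exp(−(x−vt)²/(4Dt)), with n_e·A the pore (flow) area.
Plume center vt = 0.123 × 11.7 = 1.4391 m, so the well at 3.81 m is 2.3709 m downgradient of the peak.
√(4πDt) = 6.686 m, giving peak height M/(n_e·A·√(4πDt)) = 37.1/(0.41 × 25.3 × 6.686) = 0.5349 kg/m³.
(x−vt)²/(4Dt) = (2.3709)²/(4 × 0.304 × 11.7) = 0.3951; exp(−0.3951) = 0.6736.
C = 0.5349 × 0.6736 = 0.360 kg/m³.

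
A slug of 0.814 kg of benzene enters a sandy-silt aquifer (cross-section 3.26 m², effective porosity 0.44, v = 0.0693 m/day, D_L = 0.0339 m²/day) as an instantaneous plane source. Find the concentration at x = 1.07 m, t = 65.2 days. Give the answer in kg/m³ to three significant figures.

0.0281 kg/m³

For an instantaneous plane source, C(x,t) = M/(n_e·A·√(4πDt)) · exp(−(x−vt)²/(4Dt)), with n_e·A the pore (flow) area.
Plume center vt = 0.0693 × 65.2 = 4.51836 m, so the well at 1.07 m is 3.44836 m upgradient of the peak.
√(4πDt) = 5.270 m, giving peak height M/(n_e·A·√(4πDt)) = 0.814/(0.44 × 3.26 × 5.270) = 0.1077 kg/m³.
(x−vt)²/(4Dt) = (-3.44836)²/(4 × 0.0339 × 65.2) = 1.345; exp(−1.345) = 0.2605.
C = 0.1077 × 0.2605 = 0.0281 kg/m³.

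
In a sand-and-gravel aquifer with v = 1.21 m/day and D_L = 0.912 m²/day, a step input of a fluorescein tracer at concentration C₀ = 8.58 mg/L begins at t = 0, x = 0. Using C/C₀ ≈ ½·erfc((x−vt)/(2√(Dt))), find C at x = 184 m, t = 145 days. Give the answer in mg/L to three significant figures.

For a continuous step input, C/C₀ ≈ ½·erfc((x−vt)/(2√(Dt))).
vt = 1.21 × 145 = 175.45 m and 2√(Dt) = 2√(0.912 × 145) = 23.00 m.
Argument (x−vt)/(2√(Dt)) = (184 − 175.45)/23.00 = 0.3717; ½·erfc(0.3717) = 0.2996.
C = 8.58 × 0.2996 = 2.57 mg/L.

2.57 mg/L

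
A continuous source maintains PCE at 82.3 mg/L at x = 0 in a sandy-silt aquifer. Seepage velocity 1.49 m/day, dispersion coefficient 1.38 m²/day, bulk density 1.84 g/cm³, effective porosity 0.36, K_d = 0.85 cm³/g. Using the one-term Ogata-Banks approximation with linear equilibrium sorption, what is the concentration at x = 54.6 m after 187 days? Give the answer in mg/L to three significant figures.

Retardation factor R = 1 + ρ_b·K_d/n = 1 + 1.84 × 0.85/0.36 = 5.344.
Sorption retards both mechanisms: v_R = v/R = 0.2788 m/day, D_R = D/R = 0.2582 m²/day.
v_R·t = 0.2788 × 187 = 52.1356 m; 2√(D_R t) = 13.90 m; argument = (54.6 − 52.1356)/13.90 = 0.1773.
C = C₀ × ½·erfc(0.1773) = 82.3 × 0.4010 = 33.0 mg/L.

33.0 mg/L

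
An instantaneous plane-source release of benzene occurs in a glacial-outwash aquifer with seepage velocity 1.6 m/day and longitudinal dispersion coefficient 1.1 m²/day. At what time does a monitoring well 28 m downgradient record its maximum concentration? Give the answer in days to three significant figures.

17.1 days

For the 1D instantaneous-source solution, setting ∂C/∂t = 0 at fixed x gives v²t² + 2Dt − x² = 0, so t = (√(D² + v²x²) − D)/v².
√(D² + v²x²) = √(1.1² + 1.6² × 28²) = 44.81; v² = 2.56.
t = (44.81 − 1.1)/2.56 = 17.1 days (vs. the pure-advection estimate x/v = 17.5 d).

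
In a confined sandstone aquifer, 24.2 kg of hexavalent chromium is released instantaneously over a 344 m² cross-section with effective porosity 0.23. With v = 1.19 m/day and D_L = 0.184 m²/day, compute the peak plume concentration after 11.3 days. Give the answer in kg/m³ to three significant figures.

0.0598 kg/m³

The peak of an instantaneous 1D plume sits at x = vt; there the Gaussian factor is 1 and C_max = M/(n_e·A·√(4πDt)), where n_e·A is the pore area the mass is dissolved in.
√(4πDt) = √(4π × 0.184 × 11.3) = 5.112 m, so C_max = 24.2/(0.23 × 344 × 5.112) = 0.0598 kg/m³.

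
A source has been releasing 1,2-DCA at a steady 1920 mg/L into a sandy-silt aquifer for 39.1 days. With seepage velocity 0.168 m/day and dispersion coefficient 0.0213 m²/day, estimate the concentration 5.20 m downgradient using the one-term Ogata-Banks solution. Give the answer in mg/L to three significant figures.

1640 mg/L

For a continuous step input, C/C₀ ≈ ½·erfc((x−vt)/(2√(Dt))).
vt = 0.168 × 39.1 = 6.5688 m and 2√(Dt) = 2√(0.0213 × 39.1) = 1.825 m.
Argument (x−vt)/(2√(Dt)) = (5.20 − 6.5688)/1.825 = -0.7500; ½·erfc(-0.7500) = 0.8556.
C = 1920 × 0.8556 = 1640 mg/L.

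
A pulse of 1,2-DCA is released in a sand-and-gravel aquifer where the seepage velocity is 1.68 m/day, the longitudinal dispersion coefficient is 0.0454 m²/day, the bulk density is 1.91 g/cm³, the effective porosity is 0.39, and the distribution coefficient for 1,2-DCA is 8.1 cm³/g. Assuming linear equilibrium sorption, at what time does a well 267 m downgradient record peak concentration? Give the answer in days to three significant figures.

Retardation factor R = 1 + ρ_b·K_d/n = 1 + 1.91 × 8.1/0.39 = 40.67.
Sorption retards both mechanisms: v_R = v/R = 0.04131 m/day, D_R = D/R = 0.001116 m²/day.
Peak time from v_R²t² + 2D_R t − x² = 0: t = (√(D_R² + v_R²x²) − D_R)/v_R².
√(D_R² + v_R²x²) = √(0.001116² + 0.04131² × 267²) = 11.03; v_R² = 0.001707.
t = (11.03 − 0.001116)/0.001707 = 6460 days.

6460 days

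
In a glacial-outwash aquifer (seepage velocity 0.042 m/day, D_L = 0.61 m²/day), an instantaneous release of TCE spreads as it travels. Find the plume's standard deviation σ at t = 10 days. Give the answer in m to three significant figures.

Dispersive spreading gives a Gaussian with σ² = 2Dt; advection only shifts the center.
σ = √(2 × 0.61 × 10) = 3.49 m.

3.49 m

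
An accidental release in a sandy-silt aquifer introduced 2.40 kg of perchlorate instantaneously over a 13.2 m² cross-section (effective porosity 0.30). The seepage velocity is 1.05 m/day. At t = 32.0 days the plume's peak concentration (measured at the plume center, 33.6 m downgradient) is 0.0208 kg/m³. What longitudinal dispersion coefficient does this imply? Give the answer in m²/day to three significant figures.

2.11 m²/day

At the plume center C_max = M/(n_e·A·√(4πDt)), so D = M²/(4πt·(n_e·A·C_max)²).
n_e·A·C_max = 0.30 × 13.2 × 0.0208 = 0.08237 kg/m.
D = 2.40²/(4π × 32.0 × 0.08237²) = 2.11 m²/day.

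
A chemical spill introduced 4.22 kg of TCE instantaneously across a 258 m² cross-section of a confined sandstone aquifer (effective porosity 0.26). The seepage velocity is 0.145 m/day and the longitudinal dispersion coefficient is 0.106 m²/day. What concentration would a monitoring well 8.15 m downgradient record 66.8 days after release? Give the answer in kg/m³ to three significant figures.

0.00614 kg/m³

For an instantaneous plane source, C(x,t) = M/(n_e·A·√(4πDt)) · exp(−(x−vt)²/(4Dt)), with n_e·A the pore (flow) area.
Plume center vt = 0.145 × 66.8 = 9.686 m, so the well at 8.15 m is 1.536 m upgradient of the peak.
√(4πDt) = 9.433 m, giving peak height M/(n_e·A·√(4πDt)) = 4.22/(0.26 × 258 × 9.433) = 0.006669 kg/m³.
(x−vt)²/(4Dt) = (-1.536)²/(4 × 0.106 × 66.8) = 0.08330; exp(−0.08330) = 0.9201.
C = 0.006669 × 0.9201 = 0.00614 kg/m³.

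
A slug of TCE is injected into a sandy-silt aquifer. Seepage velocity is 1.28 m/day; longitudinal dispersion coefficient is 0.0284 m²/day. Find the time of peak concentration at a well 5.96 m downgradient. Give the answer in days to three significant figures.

For the 1D instantaneous-source solution, setting ∂C/∂t = 0 at fixed x gives v²t² + 2Dt − x² = 0, so t = (√(D² + v²x²) − D)/v².
√(D² + v²x²) = √(0.0284² + 1.28² × 5.96²) = 7.629; v² = 1.6384.
t = (7.629 − 0.0284)/1.6384 = 4.64 days (vs. the pure-advection estimate x/v = 4.66 d).

4.64 days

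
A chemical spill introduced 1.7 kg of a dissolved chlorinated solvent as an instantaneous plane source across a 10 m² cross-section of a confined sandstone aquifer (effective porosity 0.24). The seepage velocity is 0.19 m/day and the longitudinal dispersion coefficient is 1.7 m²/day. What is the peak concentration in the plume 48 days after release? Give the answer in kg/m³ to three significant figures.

0.0221 kg/m³

The peak of an instantaneous 1D plume sits at x = vt; there the Gaussian factor is 1 and C_max = M/(n_e·A·√(4πDt)), where n_e·A is the pore area the mass is dissolved in.
√(4πDt) = √(4π × 1.7 × 48) = 32.02 m, so C_max = 1.7/(0.24 × 10 × 32.02) = 0.0221 kg/m³.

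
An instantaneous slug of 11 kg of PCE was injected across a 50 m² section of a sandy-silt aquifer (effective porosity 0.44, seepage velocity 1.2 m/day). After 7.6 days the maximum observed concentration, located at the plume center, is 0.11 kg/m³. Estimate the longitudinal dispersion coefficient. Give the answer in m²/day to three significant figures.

0.216 m²/day

At the plume center C_max = M/(n_e·A·√(4πDt)), so D = M²/(4πt·(n_e·A·C_max)²).
n_e·A·C_max = 0.44 × 50 × 0.11 = 2.420 kg/m.
D = 11²/(4π × 7.6 × 2.420²) = 0.216 m²/day.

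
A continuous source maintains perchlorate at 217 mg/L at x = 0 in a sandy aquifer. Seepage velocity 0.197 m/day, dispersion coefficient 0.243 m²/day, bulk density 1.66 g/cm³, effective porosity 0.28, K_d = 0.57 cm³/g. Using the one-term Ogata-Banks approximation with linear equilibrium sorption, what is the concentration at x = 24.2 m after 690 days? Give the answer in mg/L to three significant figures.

Retardation factor R = 1 + ρ_b·K_d/n = 1 + 1.66 × 0.57/0.28 = 4.379.
Sorption retards both mechanisms: v_R = v/R = 0.04499 m/day, D_R = D/R = 0.05549 m²/day.
v_R·t = 0.04499 × 690 = 31.0431 m; 2√(D_R t) = 12.38 m; argument = (24.2 − 31.0431)/12.38 = -0.5528.
C = C₀ × ½·erfc(-0.5528) = 217 × 0.7828 = 170 mg/L.

170 mg/L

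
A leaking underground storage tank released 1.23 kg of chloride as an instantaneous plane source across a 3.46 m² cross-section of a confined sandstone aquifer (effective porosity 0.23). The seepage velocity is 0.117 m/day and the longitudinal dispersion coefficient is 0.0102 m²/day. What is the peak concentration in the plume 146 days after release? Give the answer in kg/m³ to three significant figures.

0.357 kg/m³

The peak of an instantaneous 1D plume sits at x = vt; there the Gaussian factor is 1 and C_max = M/(n_e·A·√(4πDt)), where n_e·A is the pore area the mass is dissolved in.
√(4πDt) = √(4π × 0.0102 × 146) = 4.326 m, so C_max = 1.23/(0.23 × 3.46 × 4.326) = 0.357 kg/m³.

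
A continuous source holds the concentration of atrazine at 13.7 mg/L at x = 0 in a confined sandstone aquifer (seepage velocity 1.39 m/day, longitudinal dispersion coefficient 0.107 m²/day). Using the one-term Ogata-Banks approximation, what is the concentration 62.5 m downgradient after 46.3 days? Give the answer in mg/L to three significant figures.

For a continuous step input, C/C₀ ≈ ½·erfc((x−vt)/(2√(Dt))).
vt = 1.39 × 46.3 = 64.357 m and 2√(Dt) = 2√(0.107 × 46.3) = 4.452 m.
Argument (x−vt)/(2√(Dt)) = (62.5 − 64.357)/4.452 = -0.4171; ½·erfc(-0.4171) = 0.7224.
C = 13.7 × 0.7224 = 9.90 mg/L.

9.90 mg/L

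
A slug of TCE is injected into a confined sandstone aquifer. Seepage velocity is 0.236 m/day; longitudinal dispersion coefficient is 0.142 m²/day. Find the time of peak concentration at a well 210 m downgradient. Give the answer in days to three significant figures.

For the 1D instantaneous-source solution, setting ∂C/∂t = 0 at fixed x gives v²t² + 2Dt − x² = 0, so t = (√(D² + v²x²) − D)/v².
√(D² + v²x²) = √(0.142² + 0.236² × 210²) = 49.56; v² = 0.055696.
t = (49.56 − 0.142)/0.055696 = 887 days (vs. the pure-advection estimate x/v = 890 d).

887 days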